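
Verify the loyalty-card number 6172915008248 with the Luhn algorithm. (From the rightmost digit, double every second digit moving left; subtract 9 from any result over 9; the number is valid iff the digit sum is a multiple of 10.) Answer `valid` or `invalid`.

valid

From the right, keep odd positions and double even positions (subtract 9 from any doubled value over 9):
  doubled (positions 2,4,...): 8 7 0 2 4 2 → sum 23
  kept (positions 1,3,...): 8 2 0 5 9 7 6 → sum 37
Total = 60.
60 mod 10 = 0, so the number is valid.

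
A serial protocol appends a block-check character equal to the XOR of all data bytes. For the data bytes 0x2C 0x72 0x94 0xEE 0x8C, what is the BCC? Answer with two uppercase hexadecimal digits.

XOR the bytes together:
  start with 0x2C
  0x2C ⊕ 0x72 = 0x5E
  0x5E ⊕ 0x94 = 0xCA
  0xCA ⊕ 0xEE = 0x24
  0x24 ⊕ 0x8C = 0xA8

A8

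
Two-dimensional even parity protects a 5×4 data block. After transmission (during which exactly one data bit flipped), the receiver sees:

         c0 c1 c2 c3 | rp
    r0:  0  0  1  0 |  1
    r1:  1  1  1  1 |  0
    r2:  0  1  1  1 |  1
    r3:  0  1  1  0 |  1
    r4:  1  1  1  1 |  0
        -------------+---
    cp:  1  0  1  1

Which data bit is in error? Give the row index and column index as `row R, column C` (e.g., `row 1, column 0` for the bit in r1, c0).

row 3, column 0

Recompute each row's even parity and compare to rp:
  r0: data parity 1, sent rp 1 → ok
  r1: data parity 0, sent rp 0 → ok
  r2: data parity 1, sent rp 1 → ok
  r3: data parity 0, sent rp 1 → mismatch
  r4: data parity 0, sent rp 0 → ok
Recompute each column's even parity and compare to cp:
  c0: data parity 0, sent cp 1 → mismatch
  c1: data parity 0, sent cp 0 → ok
  c2: data parity 1, sent cp 1 → ok
  c3: data parity 1, sent cp 1 → ok
Exactly one row (r3) and one column (c0) fail → the flipped bit is at their intersection.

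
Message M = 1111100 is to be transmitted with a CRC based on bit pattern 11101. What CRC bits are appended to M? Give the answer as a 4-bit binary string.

0001

Append 4 zeros: 11111000000. Divide by 11101 (XOR where the leading bit is 1):
  pos 0: 11111 XOR 11101 = 00010
  pos 3: 10000 XOR 11101 = 01101
  pos 4: 11010 XOR 11101 = 00111
  pos 6: 11100 XOR 11101 = 00001
Remainder (last 4 bits) = 0001. This is the CRC / FCS.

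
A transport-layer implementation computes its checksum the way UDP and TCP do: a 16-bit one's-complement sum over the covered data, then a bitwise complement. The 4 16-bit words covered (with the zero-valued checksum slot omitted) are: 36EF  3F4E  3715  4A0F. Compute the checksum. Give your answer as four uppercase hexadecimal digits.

089E

One's-complement addition (fold any carry out of bit 15 back into bit 0):
  0x36EF + 0x3F4E = 0x0763D
  0x763D + 0x3715 = 0x0AD52
  0xAD52 + 0x4A0F = 0x0F761
One's-complement sum = 0xF761.
Checksum = ~0xF761 & 0xFFFF = 0x089E.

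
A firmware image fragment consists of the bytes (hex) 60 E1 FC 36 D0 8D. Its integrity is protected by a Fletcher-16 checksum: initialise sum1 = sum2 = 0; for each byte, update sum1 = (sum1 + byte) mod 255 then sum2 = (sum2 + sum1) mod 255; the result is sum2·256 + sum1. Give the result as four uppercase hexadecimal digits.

Running sums (mod 255):
  after byte 0 (60): sum1=96, sum2=96
  after byte 1 (E1): sum1=66, sum2=162
  after byte 2 (FC): sum1=63, sum2=225
  after byte 3 (36): sum1=117, sum2=87
  after byte 4 (D0): sum1=70, sum2=157
  after byte 5 (8D): sum1=211, sum2=113
Checksum = sum2·256 + sum1 = 113·256 + 211 = 29139 = 0x71D3.

71D3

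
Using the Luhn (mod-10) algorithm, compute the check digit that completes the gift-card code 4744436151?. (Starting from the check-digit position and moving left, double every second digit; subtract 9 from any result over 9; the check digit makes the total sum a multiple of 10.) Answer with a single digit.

Partial digits right→left: 1 5 1 6 3 4 4 4 7 4
Double every second digit counting from the check-digit position (so the 1st, 3rd, 5th, ... of the partial from the right).
  doubled (with −9 where >9): 2 2 6 8 5 → sum 23
  kept as-is: 5 6 4 4 4 → sum 23
Total = 23 + 23 = 46.
Check digit = (10 − (46 mod 10)) mod 10 = 4.

4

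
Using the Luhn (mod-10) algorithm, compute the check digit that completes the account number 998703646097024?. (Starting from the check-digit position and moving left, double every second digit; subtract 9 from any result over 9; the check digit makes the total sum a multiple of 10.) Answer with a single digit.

Partial digits right→left: 4 2 0 7 9 0 6 4 6 3 0 7 8 9 9
Double every second digit counting from the check-digit position (so the 1st, 3rd, 5th, ... of the partial from the right).
  doubled (with −9 where >9): 8 0 9 3 3 0 7 9 → sum 39
  kept as-is: 2 7 0 4 3 7 9 → sum 32
Total = 39 + 32 = 71.
Check digit = (10 − (71 mod 10)) mod 10 = 9.

9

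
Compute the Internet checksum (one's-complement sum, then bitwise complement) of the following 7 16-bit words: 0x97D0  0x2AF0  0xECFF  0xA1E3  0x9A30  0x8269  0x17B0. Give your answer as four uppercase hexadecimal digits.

7A11

One's-complement addition (fold any carry out of bit 15 back into bit 0):
  0x97D0 + 0x2AF0 = 0x0C2C0
  0xC2C0 + 0xECFF = 0x1AFBF → wrap carry → 0xAFC0
  0xAFC0 + 0xA1E3 = 0x151A3 → wrap carry → 0x51A4
  0x51A4 + 0x9A30 = 0x0EBD4
  0xEBD4 + 0x8269 = 0x16E3D → wrap carry → 0x6E3E
  0x6E3E + 0x17B0 = 0x085EE
One's-complement sum = 0x85EE.
Checksum = ~0x85EE & 0xFFFF = 0x7A11.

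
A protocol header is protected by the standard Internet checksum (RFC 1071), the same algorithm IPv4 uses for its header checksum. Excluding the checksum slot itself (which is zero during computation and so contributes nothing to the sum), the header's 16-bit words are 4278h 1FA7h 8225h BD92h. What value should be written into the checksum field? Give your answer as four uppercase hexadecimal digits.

5E28

One's-complement addition (fold any carry out of bit 15 back into bit 0):
  0x4278 + 0x1FA7 = 0x0621F
  0x621F + 0x8225 = 0x0E444
  0xE444 + 0xBD92 = 0x1A1D6 → wrap carry → 0xA1D7
One's-complement sum = 0xA1D7.
Checksum = ~0xA1D7 & 0xFFFF = 0x5E28.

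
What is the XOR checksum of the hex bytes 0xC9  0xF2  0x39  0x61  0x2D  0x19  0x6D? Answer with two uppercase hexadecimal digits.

XOR the bytes together:
  start with 0xC9
  0xC9 ⊕ 0xF2 = 0x3B
  0x3B ⊕ 0x39 = 0x02
  0x02 ⊕ 0x61 = 0x63
  0x63 ⊕ 0x2D = 0x4E
  0x4E ⊕ 0x19 = 0x57
  0x57 ⊕ 0x6D = 0x3A

3A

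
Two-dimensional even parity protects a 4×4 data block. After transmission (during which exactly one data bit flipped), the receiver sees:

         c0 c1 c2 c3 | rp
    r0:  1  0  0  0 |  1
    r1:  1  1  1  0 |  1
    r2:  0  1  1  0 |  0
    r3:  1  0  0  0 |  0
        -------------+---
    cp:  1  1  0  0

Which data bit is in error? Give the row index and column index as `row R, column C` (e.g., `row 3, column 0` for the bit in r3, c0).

Recompute each row's even parity and compare to rp:
  r0: data parity 1, sent rp 1 → ok
  r1: data parity 1, sent rp 1 → ok
  r2: data parity 0, sent rp 0 → ok
  r3: data parity 1, sent rp 0 → mismatch
Recompute each column's even parity and compare to cp:
  c0: data parity 1, sent cp 1 → ok
  c1: data parity 0, sent cp 1 → mismatch
  c2: data parity 0, sent cp 0 → ok
  c3: data parity 0, sent cp 0 → ok
Exactly one row (r3) and one column (c1) fail → the flipped bit is at their intersection.

row 3, column 1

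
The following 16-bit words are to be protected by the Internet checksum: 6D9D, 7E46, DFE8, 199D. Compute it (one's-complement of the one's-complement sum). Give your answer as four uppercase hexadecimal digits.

1A96

One's-complement addition (fold any carry out of bit 15 back into bit 0):
  0x6D9D + 0x7E46 = 0x0EBE3
  0xEBE3 + 0xDFE8 = 0x1CBCB → wrap carry → 0xCBCC
  0xCBCC + 0x199D = 0x0E569
One's-complement sum = 0xE569.
Checksum = ~0xE569 & 0xFFFF = 0x1A96.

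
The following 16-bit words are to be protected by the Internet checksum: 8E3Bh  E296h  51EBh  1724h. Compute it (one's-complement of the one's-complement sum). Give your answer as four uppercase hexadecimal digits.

One's-complement addition (fold any carry out of bit 15 back into bit 0):
  0x8E3B + 0xE296 = 0x170D1 → wrap carry → 0x70D2
  0x70D2 + 0x51EB = 0x0C2BD
  0xC2BD + 0x1724 = 0x0D9E1
One's-complement sum = 0xD9E1.
Checksum = ~0xD9E1 & 0xFFFF = 0x261E.

261E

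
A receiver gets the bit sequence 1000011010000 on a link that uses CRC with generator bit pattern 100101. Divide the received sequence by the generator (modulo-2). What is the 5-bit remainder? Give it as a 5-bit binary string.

00000

Modulo-2 division of 1000011010000 by 100101:
  pos 0: 100001 XOR 100101 = 000100
  pos 3: 100101 XOR 100101 = 000000
Remainder = 00000 (zero — the frame passes the CRC check).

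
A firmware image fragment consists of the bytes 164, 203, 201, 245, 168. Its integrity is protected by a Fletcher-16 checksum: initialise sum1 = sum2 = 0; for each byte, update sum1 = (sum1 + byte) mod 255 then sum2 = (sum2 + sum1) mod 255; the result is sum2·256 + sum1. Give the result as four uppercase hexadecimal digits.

58D8

Running sums (mod 255):
  after byte 0 (164): sum1=164, sum2=164
  after byte 1 (203): sum1=112, sum2=21
  after byte 2 (201): sum1=58, sum2=79
  after byte 3 (245): sum1=48, sum2=127
  after byte 4 (168): sum1=216, sum2=88
Checksum = sum2·256 + sum1 = 88·256 + 216 = 22744 = 0x58D8.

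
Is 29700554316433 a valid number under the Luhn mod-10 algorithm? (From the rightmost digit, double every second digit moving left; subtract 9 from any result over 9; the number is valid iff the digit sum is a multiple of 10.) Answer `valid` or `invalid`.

invalid

From the right, keep odd positions and double even positions (subtract 9 from any doubled value over 9):
  doubled (positions 2,4,...): 6 3 6 1 0 5 4 → sum 25
  kept (positions 1,3,...): 3 4 1 4 5 0 9 → sum 26
Total = 51.
51 mod 10 = 1, so the number is invalid.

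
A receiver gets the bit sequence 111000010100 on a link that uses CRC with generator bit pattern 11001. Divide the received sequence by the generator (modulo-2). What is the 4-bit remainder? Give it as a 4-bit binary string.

Modulo-2 division of 111000010100 by 11001:
  pos 0: 11100 XOR 11001 = 00101
  pos 2: 10100 XOR 11001 = 01101
  pos 3: 11011 XOR 11001 = 00010
  pos 6: 10010 XOR 11001 = 01011
  pos 7: 10110 XOR 11001 = 01111
Remainder = 1111 (nonzero — an error is detected).

1111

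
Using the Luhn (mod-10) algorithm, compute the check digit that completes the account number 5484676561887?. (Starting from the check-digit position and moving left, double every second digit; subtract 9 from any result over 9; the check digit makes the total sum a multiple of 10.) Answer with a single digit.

2

Partial digits right→left: 7 8 8 1 6 5 6 7 6 4 8 4 5
Double every second digit counting from the check-digit position (so the 1st, 3rd, 5th, ... of the partial from the right).
  doubled (with −9 where >9): 5 7 3 3 3 7 1 → sum 29
  kept as-is: 8 1 5 7 4 4 → sum 29
Total = 29 + 29 = 58.
Check digit = (10 − (58 mod 10)) mod 10 = 2.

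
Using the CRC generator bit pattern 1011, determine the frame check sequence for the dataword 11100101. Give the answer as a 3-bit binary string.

001

Append 3 zeros: 11100101000. Divide by 1011 (XOR where the leading bit is 1):
  pos 0: 1110 XOR 1011 = 0101
  pos 1: 1010 XOR 1011 = 0001
  pos 4: 1101 XOR 1011 = 0110
  pos 5: 1100 XOR 1011 = 0111
  pos 6: 1110 XOR 1011 = 0101
  pos 7: 1010 XOR 1011 = 0001
Remainder (last 3 bits) = 001. This is the CRC / FCS.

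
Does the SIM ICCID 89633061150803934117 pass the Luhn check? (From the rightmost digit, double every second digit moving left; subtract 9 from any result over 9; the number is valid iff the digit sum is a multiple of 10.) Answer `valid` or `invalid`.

From the right, keep odd positions and double even positions (subtract 9 from any doubled value over 9):
  doubled (positions 2,4,...): 2 8 9 0 0 2 3 6 3 7 → sum 40
  kept (positions 1,3,...): 7 1 3 3 8 5 1 0 3 9 → sum 40
Total = 80.
80 mod 10 = 0, so the number is valid.

valid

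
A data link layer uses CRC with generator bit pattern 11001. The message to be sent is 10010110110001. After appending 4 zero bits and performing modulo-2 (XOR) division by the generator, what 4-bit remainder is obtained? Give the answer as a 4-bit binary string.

Append 4 zeros: 100101101100010000. Divide by 11001 (XOR where the leading bit is 1):
  pos 0: 10010 XOR 11001 = 01011
  pos 1: 10111 XOR 11001 = 01110
  pos 2: 11101 XOR 11001 = 00100
  pos 4: 10001 XOR 11001 = 01000
  pos 5: 10001 XOR 11001 = 01000
  pos 6: 10000 XOR 11001 = 01001
  pos 7: 10010 XOR 11001 = 01011
  pos 8: 10110 XOR 11001 = 01111
  pos 9: 11111 XOR 11001 = 00110
  pos 11: 11000 XOR 11001 = 00001
Remainder (last 4 bits) = 0100. This is the CRC / FCS.

0100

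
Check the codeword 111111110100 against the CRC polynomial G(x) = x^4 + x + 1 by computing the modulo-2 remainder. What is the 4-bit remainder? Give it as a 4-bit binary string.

0000

Modulo-2 division of 111111110100 by 10011:
  pos 0: 11111 XOR 10011 = 01100
  pos 1: 11001 XOR 10011 = 01010
  pos 2: 10101 XOR 10011 = 00110
  pos 4: 11010 XOR 10011 = 01001
  pos 5: 10011 XOR 10011 = 00000
Remainder = 0000 (zero — the frame passes the CRC check).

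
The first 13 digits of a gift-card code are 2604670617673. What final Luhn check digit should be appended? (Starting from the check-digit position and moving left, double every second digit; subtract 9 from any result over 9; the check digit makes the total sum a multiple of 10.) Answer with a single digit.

Partial digits right→left: 3 7 6 7 1 6 0 7 6 4 0 6 2
Double every second digit counting from the check-digit position (so the 1st, 3rd, 5th, ... of the partial from the right).
  doubled (with −9 where >9): 6 3 2 0 3 0 4 → sum 18
  kept as-is: 7 7 6 7 4 6 → sum 37
Total = 18 + 37 = 55.
Check digit = (10 − (55 mod 10)) mod 10 = 5.

5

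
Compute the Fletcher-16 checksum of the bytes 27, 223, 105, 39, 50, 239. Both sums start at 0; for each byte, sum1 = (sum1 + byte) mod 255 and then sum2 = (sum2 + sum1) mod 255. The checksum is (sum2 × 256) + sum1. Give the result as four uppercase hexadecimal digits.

Running sums (mod 255):
  after byte 0 (27): sum1=27, sum2=27
  after byte 1 (223): sum1=250, sum2=22
  after byte 2 (105): sum1=100, sum2=122
  after byte 3 (39): sum1=139, sum2=6
  after byte 4 (50): sum1=189, sum2=195
  after byte 5 (239): sum1=173, sum2=113
Checksum = sum2·256 + sum1 = 113·256 + 173 = 29101 = 0x71AD.

71AD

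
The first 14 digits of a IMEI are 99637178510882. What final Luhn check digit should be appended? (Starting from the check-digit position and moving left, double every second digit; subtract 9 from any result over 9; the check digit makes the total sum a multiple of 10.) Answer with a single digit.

1

Partial digits right→left: 2 8 8 0 1 5 8 7 1 7 3 6 9 9
Double every second digit counting from the check-digit position (so the 1st, 3rd, 5th, ... of the partial from the right).
  doubled (with −9 where >9): 4 7 2 7 2 6 9 → sum 37
  kept as-is: 8 0 5 7 7 6 9 → sum 42
Total = 37 + 42 = 79.
Check digit = (10 − (79 mod 10)) mod 10 = 1.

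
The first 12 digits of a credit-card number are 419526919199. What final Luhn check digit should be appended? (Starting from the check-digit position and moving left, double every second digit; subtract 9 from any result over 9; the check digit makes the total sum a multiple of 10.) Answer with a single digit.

Partial digits right→left: 9 9 1 9 1 9 6 2 5 9 1 4
Double every second digit counting from the check-digit position (so the 1st, 3rd, 5th, ... of the partial from the right).
  doubled (with −9 where >9): 9 2 2 3 1 2 → sum 19
  kept as-is: 9 9 9 2 9 4 → sum 42
Total = 19 + 42 = 61.
Check digit = (10 − (61 mod 10)) mod 10 = 9.

9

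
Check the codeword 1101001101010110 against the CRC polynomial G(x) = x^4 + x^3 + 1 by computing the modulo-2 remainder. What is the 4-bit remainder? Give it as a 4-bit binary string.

0101

Modulo-2 division of 1101001101010110 by 11001:
  pos 0: 11010 XOR 11001 = 00011
  pos 3: 11011 XOR 11001 = 00010
  pos 6: 10010 XOR 11001 = 01011
  pos 7: 10111 XOR 11001 = 01110
  pos 8: 11100 XOR 11001 = 00101
  pos 10: 10111 XOR 11001 = 01110
  pos 11: 11100 XOR 11001 = 00101
Remainder = 0101 (nonzero — an error is detected).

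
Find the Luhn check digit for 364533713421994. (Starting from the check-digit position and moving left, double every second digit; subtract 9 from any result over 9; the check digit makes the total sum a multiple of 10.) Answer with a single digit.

Partial digits right→left: 4 9 9 1 2 4 3 1 7 3 3 5 4 6 3
Double every second digit counting from the check-digit position (so the 1st, 3rd, 5th, ... of the partial from the right).
  doubled (with −9 where >9): 8 9 4 6 5 6 8 6 → sum 52
  kept as-is: 9 1 4 1 3 5 6 → sum 29
Total = 52 + 29 = 81.
Check digit = (10 − (81 mod 10)) mod 10 = 9.

9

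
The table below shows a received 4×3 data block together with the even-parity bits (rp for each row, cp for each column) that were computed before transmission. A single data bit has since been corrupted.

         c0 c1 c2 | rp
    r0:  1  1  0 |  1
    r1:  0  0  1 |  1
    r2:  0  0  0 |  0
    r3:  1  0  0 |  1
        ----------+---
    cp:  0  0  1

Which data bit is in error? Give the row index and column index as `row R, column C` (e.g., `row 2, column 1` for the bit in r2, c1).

row 0, column 1

Recompute each row's even parity and compare to rp:
  r0: data parity 0, sent rp 1 → mismatch
  r1: data parity 1, sent rp 1 → ok
  r2: data parity 0, sent rp 0 → ok
  r3: data parity 1, sent rp 1 → ok
Recompute each column's even parity and compare to cp:
  c0: data parity 0, sent cp 0 → ok
  c1: data parity 1, sent cp 0 → mismatch
  c2: data parity 1, sent cp 1 → ok
Exactly one row (r0) and one column (c1) fail → the flipped bit is at their intersection.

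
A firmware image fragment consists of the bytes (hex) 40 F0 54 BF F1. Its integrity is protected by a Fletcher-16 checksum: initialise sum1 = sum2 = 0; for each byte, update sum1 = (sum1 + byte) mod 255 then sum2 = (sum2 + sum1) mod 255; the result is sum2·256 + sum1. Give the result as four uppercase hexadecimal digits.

7337

Running sums (mod 255):
  after byte 0 (40): sum1=64, sum2=64
  after byte 1 (F0): sum1=49, sum2=113
  after byte 2 (54): sum1=133, sum2=246
  after byte 3 (BF): sum1=69, sum2=60
  after byte 4 (F1): sum1=55, sum2=115
Checksum = sum2·256 + sum1 = 115·256 + 55 = 29495 = 0x7337.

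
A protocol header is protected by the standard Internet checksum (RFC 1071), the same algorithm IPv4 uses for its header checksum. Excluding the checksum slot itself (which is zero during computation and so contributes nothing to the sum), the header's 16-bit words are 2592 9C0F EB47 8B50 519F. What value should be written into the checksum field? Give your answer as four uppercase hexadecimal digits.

One's-complement addition (fold any carry out of bit 15 back into bit 0):
  0x2592 + 0x9C0F = 0x0C1A1
  0xC1A1 + 0xEB47 = 0x1ACE8 → wrap carry → 0xACE9
  0xACE9 + 0x8B50 = 0x13839 → wrap carry → 0x383A
  0x383A + 0x519F = 0x089D9
One's-complement sum = 0x89D9.
Checksum = ~0x89D9 & 0xFFFF = 0x7626.

7626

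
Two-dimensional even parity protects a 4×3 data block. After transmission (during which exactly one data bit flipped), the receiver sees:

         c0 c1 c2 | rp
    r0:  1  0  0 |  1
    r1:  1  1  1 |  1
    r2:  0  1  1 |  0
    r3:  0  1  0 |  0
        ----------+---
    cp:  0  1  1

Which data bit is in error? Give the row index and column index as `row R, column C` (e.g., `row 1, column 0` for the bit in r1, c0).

row 3, column 2

Recompute each row's even parity and compare to rp:
  r0: data parity 1, sent rp 1 → ok
  r1: data parity 1, sent rp 1 → ok
  r2: data parity 0, sent rp 0 → ok
  r3: data parity 1, sent rp 0 → mismatch
Recompute each column's even parity and compare to cp:
  c0: data parity 0, sent cp 0 → ok
  c1: data parity 1, sent cp 1 → ok
  c2: data parity 0, sent cp 1 → mismatch
Exactly one row (r3) and one column (c2) fail → the flipped bit is at their intersection.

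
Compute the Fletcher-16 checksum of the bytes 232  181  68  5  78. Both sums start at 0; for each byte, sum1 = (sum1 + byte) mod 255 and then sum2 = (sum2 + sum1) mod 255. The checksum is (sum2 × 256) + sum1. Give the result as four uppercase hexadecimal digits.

Running sums (mod 255):
  after byte 0 (232): sum1=232, sum2=232
  after byte 1 (181): sum1=158, sum2=135
  after byte 2 (68): sum1=226, sum2=106
  after byte 3 (5): sum1=231, sum2=82
  after byte 4 (78): sum1=54, sum2=136
Checksum = sum2·256 + sum1 = 136·256 + 54 = 34870 = 0x8836.

8836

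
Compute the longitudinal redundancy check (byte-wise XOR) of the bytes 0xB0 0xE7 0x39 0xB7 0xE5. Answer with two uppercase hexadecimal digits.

3C

XOR the bytes together:
  start with 0xB0
  0xB0 ⊕ 0xE7 = 0x57
  0x57 ⊕ 0x39 = 0x6E
  0x6E ⊕ 0xB7 = 0xD9
  0xD9 ⊕ 0xE5 = 0x3C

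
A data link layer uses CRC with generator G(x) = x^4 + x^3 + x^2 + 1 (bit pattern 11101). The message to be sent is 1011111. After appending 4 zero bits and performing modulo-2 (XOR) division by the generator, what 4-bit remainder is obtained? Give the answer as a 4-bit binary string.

1111

Append 4 zeros: 10111110000. Divide by 11101 (XOR where the leading bit is 1):
  pos 0: 10111 XOR 11101 = 01010
  pos 1: 10101 XOR 11101 = 01000
  pos 2: 10001 XOR 11101 = 01100
  pos 3: 11000 XOR 11101 = 00101
  pos 5: 10100 XOR 11101 = 01001
  pos 6: 10010 XOR 11101 = 01111
Remainder (last 4 bits) = 1111. This is the CRC / FCS.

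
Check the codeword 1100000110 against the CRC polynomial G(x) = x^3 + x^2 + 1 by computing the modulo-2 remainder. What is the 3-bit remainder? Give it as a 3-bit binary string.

000

Modulo-2 division of 1100000110 by 1101:
  pos 0: 1100 XOR 1101 = 0001
  pos 3: 1000 XOR 1101 = 0101
  pos 4: 1011 XOR 1101 = 0110
  pos 5: 1101 XOR 1101 = 0000
Remainder = 000 (zero — the frame passes the CRC check).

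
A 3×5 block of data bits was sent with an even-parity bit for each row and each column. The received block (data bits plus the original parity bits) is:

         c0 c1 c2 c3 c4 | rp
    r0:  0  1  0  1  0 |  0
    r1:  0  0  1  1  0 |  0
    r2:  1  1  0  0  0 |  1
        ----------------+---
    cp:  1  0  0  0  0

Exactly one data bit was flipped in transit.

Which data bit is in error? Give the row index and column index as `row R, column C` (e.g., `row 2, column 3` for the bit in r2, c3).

Recompute each row's even parity and compare to rp:
  r0: data parity 0, sent rp 0 → ok
  r1: data parity 0, sent rp 0 → ok
  r2: data parity 0, sent rp 1 → mismatch
Recompute each column's even parity and compare to cp:
  c0: data parity 1, sent cp 1 → ok
  c1: data parity 0, sent cp 0 → ok
  c2: data parity 1, sent cp 0 → mismatch
  c3: data parity 0, sent cp 0 → ok
  c4: data parity 0, sent cp 0 → ok
Exactly one row (r2) and one column (c2) fail → the flipped bit is at their intersection.

row 2, column 2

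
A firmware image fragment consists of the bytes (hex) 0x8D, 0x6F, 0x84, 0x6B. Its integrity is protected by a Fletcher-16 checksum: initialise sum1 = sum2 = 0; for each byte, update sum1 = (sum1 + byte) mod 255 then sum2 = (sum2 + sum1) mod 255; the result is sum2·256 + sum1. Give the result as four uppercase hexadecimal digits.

Running sums (mod 255):
  after byte 0 (0x8D): sum1=141, sum2=141
  after byte 1 (0x6F): sum1=252, sum2=138
  after byte 2 (0x84): sum1=129, sum2=12
  after byte 3 (0x6B): sum1=236, sum2=248
Checksum = sum2·256 + sum1 = 248·256 + 236 = 63724 = 0xF8EC.

F8EC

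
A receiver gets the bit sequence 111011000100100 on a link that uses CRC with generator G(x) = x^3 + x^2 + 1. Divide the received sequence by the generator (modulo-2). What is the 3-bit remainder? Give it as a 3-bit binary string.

010

Modulo-2 division of 111011000100100 by 1101:
  pos 0: 1110 XOR 1101 = 0011
  pos 2: 1111 XOR 1101 = 0010
  pos 4: 1000 XOR 1101 = 0101
  pos 5: 1010 XOR 1101 = 0111
  pos 6: 1111 XOR 1101 = 0010
  pos 8: 1000 XOR 1101 = 0101
  pos 9: 1011 XOR 1101 = 0110
  pos 10: 1100 XOR 1101 = 0001
Remainder = 010 (nonzero — an error is detected).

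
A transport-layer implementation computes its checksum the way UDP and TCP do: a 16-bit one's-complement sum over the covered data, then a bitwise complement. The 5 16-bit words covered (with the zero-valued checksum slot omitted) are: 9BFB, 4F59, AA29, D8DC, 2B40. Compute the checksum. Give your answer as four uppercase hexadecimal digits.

One's-complement addition (fold any carry out of bit 15 back into bit 0):
  0x9BFB + 0x4F59 = 0x0EB54
  0xEB54 + 0xAA29 = 0x1957D → wrap carry → 0x957E
  0x957E + 0xD8DC = 0x16E5A → wrap carry → 0x6E5B
  0x6E5B + 0x2B40 = 0x0999B
One's-complement sum = 0x999B.
Checksum = ~0x999B & 0xFFFF = 0x6664.

6664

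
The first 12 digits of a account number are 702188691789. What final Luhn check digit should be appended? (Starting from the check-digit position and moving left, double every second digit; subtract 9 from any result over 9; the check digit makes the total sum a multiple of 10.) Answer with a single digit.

6

Partial digits right→left: 9 8 7 1 9 6 8 8 1 2 0 7
Double every second digit counting from the check-digit position (so the 1st, 3rd, 5th, ... of the partial from the right).
  doubled (with −9 where >9): 9 5 9 7 2 0 → sum 32
  kept as-is: 8 1 6 8 2 7 → sum 32
Total = 32 + 32 = 64.
Check digit = (10 − (64 mod 10)) mod 10 = 6.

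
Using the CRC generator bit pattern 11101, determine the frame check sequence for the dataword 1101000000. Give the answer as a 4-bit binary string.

0001

Append 4 zeros: 11010000000000. Divide by 11101 (XOR where the leading bit is 1):
  pos 0: 11010 XOR 11101 = 00111
  pos 2: 11100 XOR 11101 = 00001
  pos 6: 10000 XOR 11101 = 01101
  pos 7: 11010 XOR 11101 = 00111
  pos 9: 11100 XOR 11101 = 00001
Remainder (last 4 bits) = 0001. This is the CRC / FCS.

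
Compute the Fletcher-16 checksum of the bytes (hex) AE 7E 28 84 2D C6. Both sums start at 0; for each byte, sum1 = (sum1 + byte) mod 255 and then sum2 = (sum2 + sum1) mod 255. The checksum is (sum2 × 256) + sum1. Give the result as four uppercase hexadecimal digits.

DFCD

Running sums (mod 255):
  after byte 0 (AE): sum1=174, sum2=174
  after byte 1 (7E): sum1=45, sum2=219
  after byte 2 (28): sum1=85, sum2=49
  after byte 3 (84): sum1=217, sum2=11
  after byte 4 (2D): sum1=7, sum2=18
  after byte 5 (C6): sum1=205, sum2=223
Checksum = sum2·256 + sum1 = 223·256 + 205 = 57293 = 0xDFCD.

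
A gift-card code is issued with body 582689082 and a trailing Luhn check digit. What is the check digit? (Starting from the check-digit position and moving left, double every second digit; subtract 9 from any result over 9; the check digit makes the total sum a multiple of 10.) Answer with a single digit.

3

Partial digits right→left: 2 8 0 9 8 6 2 8 5
Double every second digit counting from the check-digit position (so the 1st, 3rd, 5th, ... of the partial from the right).
  doubled (with −9 where >9): 4 0 7 4 1 → sum 16
  kept as-is: 8 9 6 8 → sum 31
Total = 16 + 31 = 47.
Check digit = (10 − (47 mod 10)) mod 10 = 3.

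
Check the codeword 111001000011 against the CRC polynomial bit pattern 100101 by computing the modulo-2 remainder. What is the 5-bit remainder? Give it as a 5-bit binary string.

Modulo-2 division of 111001000011 by 100101:
  pos 0: 111001 XOR 100101 = 011100
  pos 1: 111000 XOR 100101 = 011101
  pos 2: 111010 XOR 100101 = 011111
  pos 3: 111110 XOR 100101 = 011011
  pos 4: 110110 XOR 100101 = 010011
  pos 5: 100111 XOR 100101 = 000010
Remainder = 00101 (nonzero — an error is detected).

00101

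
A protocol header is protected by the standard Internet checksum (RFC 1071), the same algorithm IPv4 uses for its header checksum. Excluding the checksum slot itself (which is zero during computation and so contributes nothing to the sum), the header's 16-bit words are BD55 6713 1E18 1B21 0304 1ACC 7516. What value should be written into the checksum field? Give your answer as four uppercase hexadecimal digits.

0F77

One's-complement addition (fold any carry out of bit 15 back into bit 0):
  0xBD55 + 0x6713 = 0x12468 → wrap carry → 0x2469
  0x2469 + 0x1E18 = 0x04281
  0x4281 + 0x1B21 = 0x05DA2
  0x5DA2 + 0x0304 = 0x060A6
  0x60A6 + 0x1ACC = 0x07B72
  0x7B72 + 0x7516 = 0x0F088
One's-complement sum = 0xF088.
Checksum = ~0xF088 & 0xFFFF = 0x0F77.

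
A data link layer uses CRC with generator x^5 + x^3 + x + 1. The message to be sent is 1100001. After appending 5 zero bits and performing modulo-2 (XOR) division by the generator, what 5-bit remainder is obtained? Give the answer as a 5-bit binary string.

Append 5 zeros: 110000100000. Divide by 101011 (XOR where the leading bit is 1):
  pos 0: 110000 XOR 101011 = 011011
  pos 1: 110111 XOR 101011 = 011100
  pos 2: 111000 XOR 101011 = 010011
  pos 3: 100110 XOR 101011 = 001101
  pos 5: 110100 XOR 101011 = 011111
  pos 6: 111110 XOR 101011 = 010101
Remainder (last 5 bits) = 10101. This is the CRC / FCS.

10101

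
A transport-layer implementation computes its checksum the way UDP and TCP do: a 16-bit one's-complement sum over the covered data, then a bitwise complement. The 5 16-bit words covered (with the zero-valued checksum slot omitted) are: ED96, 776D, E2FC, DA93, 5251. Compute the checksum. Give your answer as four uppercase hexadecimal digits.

8B19

One's-complement addition (fold any carry out of bit 15 back into bit 0):
  0xED96 + 0x776D = 0x16503 → wrap carry → 0x6504
  0x6504 + 0xE2FC = 0x14800 → wrap carry → 0x4801
  0x4801 + 0xDA93 = 0x12294 → wrap carry → 0x2295
  0x2295 + 0x5251 = 0x074E6
One's-complement sum = 0x74E6.
Checksum = ~0x74E6 & 0xFFFF = 0x8B19.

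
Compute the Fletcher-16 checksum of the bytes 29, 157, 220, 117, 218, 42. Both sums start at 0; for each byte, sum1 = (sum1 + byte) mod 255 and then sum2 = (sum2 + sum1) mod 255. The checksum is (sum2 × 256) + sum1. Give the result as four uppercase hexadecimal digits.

Running sums (mod 255):
  after byte 0 (29): sum1=29, sum2=29
  after byte 1 (157): sum1=186, sum2=215
  after byte 2 (220): sum1=151, sum2=111
  after byte 3 (117): sum1=13, sum2=124
  after byte 4 (218): sum1=231, sum2=100
  after byte 5 (42): sum1=18, sum2=118
Checksum = sum2·256 + sum1 = 118·256 + 18 = 30226 = 0x7612.

7612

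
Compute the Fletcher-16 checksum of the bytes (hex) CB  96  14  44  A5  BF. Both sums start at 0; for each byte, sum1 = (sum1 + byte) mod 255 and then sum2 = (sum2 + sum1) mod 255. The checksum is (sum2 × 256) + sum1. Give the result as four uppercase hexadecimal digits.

DF20

Running sums (mod 255):
  after byte 0 (CB): sum1=203, sum2=203
  after byte 1 (96): sum1=98, sum2=46
  after byte 2 (14): sum1=118, sum2=164
  after byte 3 (44): sum1=186, sum2=95
  after byte 4 (A5): sum1=96, sum2=191
  after byte 5 (BF): sum1=32, sum2=223
Checksum = sum2·256 + sum1 = 223·256 + 32 = 57120 = 0xDF20.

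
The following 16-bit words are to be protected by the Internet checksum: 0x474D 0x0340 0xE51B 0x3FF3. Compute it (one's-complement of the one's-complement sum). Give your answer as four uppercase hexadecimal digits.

One's-complement addition (fold any carry out of bit 15 back into bit 0):
  0x474D + 0x0340 = 0x04A8D
  0x4A8D + 0xE51B = 0x12FA8 → wrap carry → 0x2FA9
  0x2FA9 + 0x3FF3 = 0x06F9C
One's-complement sum = 0x6F9C.
Checksum = ~0x6F9C & 0xFFFF = 0x9063.

9063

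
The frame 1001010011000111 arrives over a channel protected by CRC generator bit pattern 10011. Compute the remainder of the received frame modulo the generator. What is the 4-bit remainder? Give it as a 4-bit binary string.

1001

Modulo-2 division of 1001010011000111 by 10011:
  pos 0: 10010 XOR 10011 = 00001
  pos 4: 11001 XOR 10011 = 01010
  pos 5: 10101 XOR 10011 = 00110
  pos 7: 11000 XOR 10011 = 01011
  pos 8: 10110 XOR 10011 = 00101
  pos 10: 10111 XOR 10011 = 00100
Remainder = 1001 (nonzero — an error is detected).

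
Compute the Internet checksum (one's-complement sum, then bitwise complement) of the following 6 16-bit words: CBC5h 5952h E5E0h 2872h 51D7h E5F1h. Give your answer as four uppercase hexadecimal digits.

94CB

One's-complement addition (fold any carry out of bit 15 back into bit 0):
  0xCBC5 + 0x5952 = 0x12517 → wrap carry → 0x2518
  0x2518 + 0xE5E0 = 0x10AF8 → wrap carry → 0x0AF9
  0x0AF9 + 0x2872 = 0x0336B
  0x336B + 0x51D7 = 0x08542
  0x8542 + 0xE5F1 = 0x16B33 → wrap carry → 0x6B34
One's-complement sum = 0x6B34.
Checksum = ~0x6B34 & 0xFFFF = 0x94CB.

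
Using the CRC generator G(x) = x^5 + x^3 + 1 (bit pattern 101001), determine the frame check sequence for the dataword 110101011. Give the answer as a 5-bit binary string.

11001

Append 5 zeros: 11010101100000. Divide by 101001 (XOR where the leading bit is 1):
  pos 0: 110101 XOR 101001 = 011100
  pos 1: 111000 XOR 101001 = 010001
  pos 2: 100011 XOR 101001 = 001010
  pos 4: 101010 XOR 101001 = 000011
  pos 8: 110000 XOR 101001 = 011001
Remainder (last 5 bits) = 11001. This is the CRC / FCS.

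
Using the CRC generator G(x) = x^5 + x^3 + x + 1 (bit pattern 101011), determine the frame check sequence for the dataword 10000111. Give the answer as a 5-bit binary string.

Append 5 zeros: 1000011100000. Divide by 101011 (XOR where the leading bit is 1):
  pos 0: 100001 XOR 101011 = 001010
  pos 2: 101011 XOR 101011 = 000000
Remainder (last 5 bits) = 00000. This is the CRC / FCS.

00000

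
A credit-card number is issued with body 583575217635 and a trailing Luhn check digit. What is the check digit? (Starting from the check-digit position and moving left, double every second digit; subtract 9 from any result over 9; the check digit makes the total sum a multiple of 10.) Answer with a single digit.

Partial digits right→left: 5 3 6 7 1 2 5 7 5 3 8 5
Double every second digit counting from the check-digit position (so the 1st, 3rd, 5th, ... of the partial from the right).
  doubled (with −9 where >9): 1 3 2 1 1 7 → sum 15
  kept as-is: 3 7 2 7 3 5 → sum 27
Total = 15 + 27 = 42.
Check digit = (10 − (42 mod 10)) mod 10 = 8.

8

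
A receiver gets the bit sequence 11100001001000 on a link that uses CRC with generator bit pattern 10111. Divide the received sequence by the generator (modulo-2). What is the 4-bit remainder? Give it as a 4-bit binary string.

0001

Modulo-2 division of 11100001001000 by 10111:
  pos 0: 11100 XOR 10111 = 01011
  pos 1: 10110 XOR 10111 = 00001
  pos 5: 10100 XOR 10111 = 00011
  pos 8: 11100 XOR 10111 = 01011
  pos 9: 10110 XOR 10111 = 00001
Remainder = 0001 (nonzero — an error is detected).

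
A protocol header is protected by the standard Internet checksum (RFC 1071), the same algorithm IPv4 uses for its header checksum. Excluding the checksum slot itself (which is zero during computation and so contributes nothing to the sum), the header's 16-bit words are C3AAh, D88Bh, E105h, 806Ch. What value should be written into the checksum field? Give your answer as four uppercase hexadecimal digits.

0257

One's-complement addition (fold any carry out of bit 15 back into bit 0):
  0xC3AA + 0xD88B = 0x19C35 → wrap carry → 0x9C36
  0x9C36 + 0xE105 = 0x17D3B → wrap carry → 0x7D3C
  0x7D3C + 0x806C = 0x0FDA8
One's-complement sum = 0xFDA8.
Checksum = ~0xFDA8 & 0xFFFF = 0x0257.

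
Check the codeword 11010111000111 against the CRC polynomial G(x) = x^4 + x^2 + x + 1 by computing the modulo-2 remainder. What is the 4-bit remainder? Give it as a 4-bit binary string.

Modulo-2 division of 11010111000111 by 10111:
  pos 0: 11010 XOR 10111 = 01101
  pos 1: 11011 XOR 10111 = 01100
  pos 2: 11001 XOR 10111 = 01110
  pos 3: 11101 XOR 10111 = 01010
  pos 4: 10100 XOR 10111 = 00011
  pos 7: 11001 XOR 10111 = 01110
  pos 8: 11101 XOR 10111 = 01010
  pos 9: 10101 XOR 10111 = 00010
Remainder = 0010 (nonzero — an error is detected).

0010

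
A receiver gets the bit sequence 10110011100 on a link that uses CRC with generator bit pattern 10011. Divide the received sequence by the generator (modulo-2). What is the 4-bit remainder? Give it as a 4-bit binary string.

Modulo-2 division of 10110011100 by 10011:
  pos 0: 10110 XOR 10011 = 00101
  pos 2: 10101 XOR 10011 = 00110
  pos 4: 11011 XOR 10011 = 01000
  pos 5: 10000 XOR 10011 = 00011
Remainder = 0110 (nonzero — an error is detected).

0110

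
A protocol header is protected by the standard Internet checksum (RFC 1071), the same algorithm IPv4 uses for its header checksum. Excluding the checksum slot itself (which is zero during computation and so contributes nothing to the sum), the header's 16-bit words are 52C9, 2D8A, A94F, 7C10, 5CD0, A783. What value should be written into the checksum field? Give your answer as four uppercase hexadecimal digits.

One's-complement addition (fold any carry out of bit 15 back into bit 0):
  0x52C9 + 0x2D8A = 0x08053
  0x8053 + 0xA94F = 0x129A2 → wrap carry → 0x29A3
  0x29A3 + 0x7C10 = 0x0A5B3
  0xA5B3 + 0x5CD0 = 0x10283 → wrap carry → 0x0284
  0x0284 + 0xA783 = 0x0AA07
One's-complement sum = 0xAA07.
Checksum = ~0xAA07 & 0xFFFF = 0x55F8.

55F8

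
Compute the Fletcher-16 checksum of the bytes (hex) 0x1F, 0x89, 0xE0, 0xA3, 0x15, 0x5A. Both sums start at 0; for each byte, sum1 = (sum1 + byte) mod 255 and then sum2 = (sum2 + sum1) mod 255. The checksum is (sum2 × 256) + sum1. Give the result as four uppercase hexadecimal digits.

5D9C

Running sums (mod 255):
  after byte 0 (0x1F): sum1=31, sum2=31
  after byte 1 (0x89): sum1=168, sum2=199
  after byte 2 (0xE0): sum1=137, sum2=81
  after byte 3 (0xA3): sum1=45, sum2=126
  after byte 4 (0x15): sum1=66, sum2=192
  after byte 5 (0x5A): sum1=156, sum2=93
Checksum = sum2·256 + sum1 = 93·256 + 156 = 23964 = 0x5D9C.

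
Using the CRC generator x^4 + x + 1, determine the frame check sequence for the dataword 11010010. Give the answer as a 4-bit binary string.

Append 4 zeros: 110100100000. Divide by 10011 (XOR where the leading bit is 1):
  pos 0: 11010 XOR 10011 = 01001
  pos 1: 10010 XOR 10011 = 00001
  pos 5: 11000 XOR 10011 = 01011
  pos 6: 10110 XOR 10011 = 00101
Remainder (last 4 bits) = 1010. This is the CRC / FCS.

1010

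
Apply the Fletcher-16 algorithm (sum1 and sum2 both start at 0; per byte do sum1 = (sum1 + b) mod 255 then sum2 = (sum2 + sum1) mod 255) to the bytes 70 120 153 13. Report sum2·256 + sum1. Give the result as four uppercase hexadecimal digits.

Running sums (mod 255):
  after byte 0 (70): sum1=70, sum2=70
  after byte 1 (120): sum1=190, sum2=5
  after byte 2 (153): sum1=88, sum2=93
  after byte 3 (13): sum1=101, sum2=194
Checksum = sum2·256 + sum1 = 194·256 + 101 = 49765 = 0xC265.

C265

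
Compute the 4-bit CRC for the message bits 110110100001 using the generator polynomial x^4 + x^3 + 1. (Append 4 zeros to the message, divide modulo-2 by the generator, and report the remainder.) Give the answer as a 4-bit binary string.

1111

Append 4 zeros: 1101101000010000. Divide by 11001 (XOR where the leading bit is 1):
  pos 0: 11011 XOR 11001 = 00010
  pos 3: 10010 XOR 11001 = 01011
  pos 4: 10110 XOR 11001 = 01111
  pos 5: 11110 XOR 11001 = 00111
  pos 7: 11101 XOR 11001 = 00100
  pos 9: 10000 XOR 11001 = 01001
  pos 10: 10010 XOR 11001 = 01011
  pos 11: 10110 XOR 11001 = 01111
Remainder (last 4 bits) = 1111. This is the CRC / FCS.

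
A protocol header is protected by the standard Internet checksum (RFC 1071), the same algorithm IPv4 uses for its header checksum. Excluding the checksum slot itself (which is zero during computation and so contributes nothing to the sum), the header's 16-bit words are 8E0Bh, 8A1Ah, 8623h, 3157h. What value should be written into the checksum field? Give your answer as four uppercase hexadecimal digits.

305F

One's-complement addition (fold any carry out of bit 15 back into bit 0):
  0x8E0B + 0x8A1A = 0x11825 → wrap carry → 0x1826
  0x1826 + 0x8623 = 0x09E49
  0x9E49 + 0x3157 = 0x0CFA0
One's-complement sum = 0xCFA0.
Checksum = ~0xCFA0 & 0xFFFF = 0x305F.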